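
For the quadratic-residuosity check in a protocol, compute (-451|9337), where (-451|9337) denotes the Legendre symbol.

-1

Pull out -1: (-451|9337) = (-1|9337)·(451|9337). Since 9337 ≡ 1 (mod 4), (-1|9337) = +1. Now have (451|9337).
9337 ≡ 1 (mod 4), so quadratic reciprocity gives (451|9337) = (9337|451). Reduce: 9337 ≡ 317 (mod 451). Now have (317|451).
317 ≡ 1 (mod 4), so quadratic reciprocity gives (317|451) = (451|317). Reduce: 451 ≡ 134 (mod 317). Now have (134|317).
Factor out 2: 134 = 2·67. Since 317 ≡ 5 (mod 8), (2|317) = -1. Now have -(67|317).
317 ≡ 1 (mod 4), so quadratic reciprocity gives (67|317) = (317|67). Reduce: 317 ≡ 49 (mod 67). Now have -(49|67).
49 ≡ 1 (mod 4), so quadratic reciprocity gives (49|67) = (67|49). Reduce: 67 ≡ 18 (mod 49). Now have -(18|49).
Factor out 2: 18 = 2·9. Since 49 ≡ 1 (mod 8), (2|49) = +1. Now have -(9|49).
9 ≡ 1 (mod 4), so quadratic reciprocity gives (9|49) = (49|9). Reduce: 49 ≡ 4 (mod 9). Now have -(4|9).
Factor out 2: 4 = 2^2. Since 9 ≡ 1 (mod 8), (2|9) = +1, and (2|9)^2 = +1. Now have -(1|9).
(1|9) = 1. Collecting the sign factors: -1.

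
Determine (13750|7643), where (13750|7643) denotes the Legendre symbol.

Reduce the numerator: 13750 ≡ 6107 (mod 7643), so (13750|7643) = (6107|7643).
Both 6107 ≡ 3 and 7643 ≡ 3 (mod 4), so reciprocity gives (6107|7643) = -(7643|6107). Reduce: 7643 ≡ 1536 (mod 6107). Now have -(1536|6107).
Factor out 2: 1536 = 2^9·3. Since 6107 ≡ 3 (mod 8), (2|6107) = -1, and (2|6107)^9 = -1. Now have (3|6107).
Both 3 ≡ 3 and 6107 ≡ 3 (mod 4), so reciprocity gives (3|6107) = -(6107|3). Reduce: 6107 ≡ 2 (mod 3). Now have -(2|3).
Factor out 2: 2 = 2. Since 3 ≡ 3 (mod 8), (2|3) = -1. Now have (1|3).
(1|3) = 1. Collecting the sign factors: 1.

1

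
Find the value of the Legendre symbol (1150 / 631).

1

Reduce the numerator: 1150 ≡ 519 (mod 631), so (1150 / 631) = (519 / 631).
Both 519 ≡ 3 and 631 ≡ 3 (mod 4), so reciprocity gives (519 / 631) = -(631 / 519). Reduce: 631 ≡ 112 (mod 519). Now have -(112 / 519).
Factor out 2: 112 = 2^4·7. Since 519 ≡ 7 (mod 8), (2 / 519) = +1, and (2 / 519)^4 = +1. Now have -(7 / 519).
Both 7 ≡ 3 and 519 ≡ 3 (mod 4), so reciprocity gives (7 / 519) = -(519 / 7). Reduce: 519 ≡ 1 (mod 7). Now have (1 / 7).
(1 / 7) = 1. Collecting the sign factors: 1.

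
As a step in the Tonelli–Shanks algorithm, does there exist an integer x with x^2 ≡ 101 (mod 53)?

no

(101/53)
  = (48/53)    [101 ≡ 48 mod 53]
  = (3/53)    [53 ≡ 5 mod 8 ⇒ (2/53)^4 = +1]
  = (53/3)    [QR: 53 ≡ 1 mod 4, sign kept]
  = (2/3)    [53 ≡ 2 mod 3]
  = -(1/3)    [3 ≡ 3 mod 8 ⇒ (2/3) = -1]
  = -1    [(1/3) = 1]
The Legendre symbol is -1, so x^2 ≡ 101 (mod 53) has no solution.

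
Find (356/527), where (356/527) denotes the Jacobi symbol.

Factor out 2: 356 = 2^2·89. Since 527 ≡ 7 (mod 8), (2/527) = +1, and (2/527)^2 = +1. Now have (89/527).
89 ≡ 1 (mod 4), so quadratic reciprocity gives (89/527) = (527/89). Reduce: 527 ≡ 82 (mod 89). Now have (82/89).
Factor out 2: 82 = 2·41. Since 89 ≡ 1 (mod 8), (2/89) = +1. Now have (41/89).
41 ≡ 1 (mod 4), so quadratic reciprocity gives (41/89) = (89/41). Reduce: 89 ≡ 7 (mod 41). Now have (7/41).
41 ≡ 1 (mod 4), so quadratic reciprocity gives (7/41) = (41/7). Reduce: 41 ≡ 6 (mod 7). Now have (6/7).
Factor out 2: 6 = 2·3. Since 7 ≡ 7 (mod 8), (2/7) = +1. Now have (3/7).
Both 3 ≡ 3 and 7 ≡ 3 (mod 4), so reciprocity gives (3/7) = -(7/3). Reduce: 7 ≡ 1 (mod 3). Now have -(1/3).
(1/3) = 1. Collecting the sign factors: -1.

-1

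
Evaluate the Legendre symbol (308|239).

(308|239)
  = (69|239)    [308 ≡ 69 mod 239]
  = (239|69)    [QR: 69 ≡ 1 mod 4, sign kept]
  = (32|69)    [239 ≡ 32 mod 69]
  = -(1|69)    [69 ≡ 5 mod 8 ⇒ (2|69)^5 = -1]
  = -1    [(1|69) = 1]

-1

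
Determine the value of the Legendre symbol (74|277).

Factor out 2: 74 = 2·37. Since 277 ≡ 5 (mod 8), (2|277) = -1. Now have -(37|277).
37 ≡ 1 (mod 4), so quadratic reciprocity gives (37|277) = (277|37). Reduce: 277 ≡ 18 (mod 37). Now have -(18|37).
Factor out 2: 18 = 2·9. Since 37 ≡ 5 (mod 8), (2|37) = -1. Now have (9|37).
9 ≡ 1 (mod 4), so quadratic reciprocity gives (9|37) = (37|9). Reduce: 37 ≡ 1 (mod 9). Now have (1|9).
(1|9) = 1. Collecting the sign factors: 1.

1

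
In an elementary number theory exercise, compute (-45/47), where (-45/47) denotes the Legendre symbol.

Pull out -1: (-45/47) = (-1/47)·(45/47). Since 47 ≡ 3 (mod 4), (-1/47) = -1. Now have -(45/47).
45 ≡ 1 (mod 4), so quadratic reciprocity gives (45/47) = (47/45). Reduce: 47 ≡ 2 (mod 45). Now have -(2/45).
Factor out 2: 2 = 2. Since 45 ≡ 5 (mod 8), (2/45) = -1. Now have (1/45).
(1/45) = 1. Collecting the sign factors: 1.

1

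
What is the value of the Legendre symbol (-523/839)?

(-523/839)
  = -(523/839)    [839 ≡ 3 mod 4 ⇒ (-1/839) = -1]
  = (839/523)    [QR: both ≡ 3 mod 4, sign flips]
  = (316/523)    [839 ≡ 316 mod 523]
  = (79/523)    [523 ≡ 3 mod 8 ⇒ (2/523)^2 = +1]
  = -(523/79)    [QR: both ≡ 3 mod 4, sign flips]
  = -(49/79)    [523 ≡ 49 mod 79]
  = -(79/49)    [QR: 49 ≡ 1 mod 4, sign kept]
  = -(30/49)    [79 ≡ 30 mod 49]
  = -(15/49)    [49 ≡ 1 mod 8 ⇒ (2/49) = +1]
  = -(49/15)    [QR: 49 ≡ 1 mod 4, sign kept]
  = -(4/15)    [49 ≡ 4 mod 15]
  = -(1/15)    [15 ≡ 7 mod 8 ⇒ (2/15)^2 = +1]
  = -1    [(1/15) = 1]

-1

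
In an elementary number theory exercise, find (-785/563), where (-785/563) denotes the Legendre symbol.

-1

(-785/563)
  = (341/563)    [-785 ≡ 341 mod 563]
  = (563/341)    [QR: 341 ≡ 1 mod 4, sign kept]
  = (222/341)    [563 ≡ 222 mod 341]
  = -(111/341)    [341 ≡ 5 mod 8 ⇒ (2/341) = -1]
  = -(341/111)    [QR: 341 ≡ 1 mod 4, sign kept]
  = -(8/111)    [341 ≡ 8 mod 111]
  = -(1/111)    [111 ≡ 7 mod 8 ⇒ (2/111)^3 = +1]
  = -1    [(1/111) = 1]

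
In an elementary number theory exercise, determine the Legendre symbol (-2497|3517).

-1

(-2497|3517)
  = (1020|3517)    [-2497 ≡ 1020 mod 3517]
  = (255|3517)    [3517 ≡ 5 mod 8 ⇒ (2|3517)^2 = +1]
  = (3517|255)    [QR: 3517 ≡ 1 mod 4, sign kept]
  = (202|255)    [3517 ≡ 202 mod 255]
  = (101|255)    [255 ≡ 7 mod 8 ⇒ (2|255) = +1]
  = (255|101)    [QR: 101 ≡ 1 mod 4, sign kept]
  = (53|101)    [255 ≡ 53 mod 101]
  = (101|53)    [QR: 53 ≡ 1 mod 4, sign kept]
  = (48|53)    [101 ≡ 48 mod 53]
  = (3|53)    [53 ≡ 5 mod 8 ⇒ (2|53)^4 = +1]
  = (53|3)    [QR: 53 ≡ 1 mod 4, sign kept]
  = (2|3)    [53 ≡ 2 mod 3]
  = -(1|3)    [3 ≡ 3 mod 8 ⇒ (2|3) = -1]
  = -1    [(1|3) = 1]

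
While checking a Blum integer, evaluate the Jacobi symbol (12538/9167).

-1

Reduce the numerator: 12538 ≡ 3371 (mod 9167), so (12538/9167) = (3371/9167).
Both 3371 ≡ 3 and 9167 ≡ 3 (mod 4), so reciprocity gives (3371/9167) = -(9167/3371). Reduce: 9167 ≡ 2425 (mod 3371). Now have -(2425/3371).
2425 ≡ 1 (mod 4), so quadratic reciprocity gives (2425/3371) = (3371/2425). Reduce: 3371 ≡ 946 (mod 2425). Now have -(946/2425).
Factor out 2: 946 = 2·473. Since 2425 ≡ 1 (mod 8), (2/2425) = +1. Now have -(473/2425).
473 ≡ 1 (mod 4), so quadratic reciprocity gives (473/2425) = (2425/473). Reduce: 2425 ≡ 60 (mod 473). Now have -(60/473).
Factor out 2: 60 = 2^2·15. Since 473 ≡ 1 (mod 8), (2/473) = +1, and (2/473)^2 = +1. Now have -(15/473).
473 ≡ 1 (mod 4), so quadratic reciprocity gives (15/473) = (473/15). Reduce: 473 ≡ 8 (mod 15). Now have -(8/15).
Factor out 2: 8 = 2^3. Since 15 ≡ 7 (mod 8), (2/15) = +1, and (2/15)^3 = +1. Now have -(1/15).
(1/15) = 1. Collecting the sign factors: -1.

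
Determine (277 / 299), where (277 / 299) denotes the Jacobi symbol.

(277 / 299)
  = (299 / 277)    [QR: 277 ≡ 1 mod 4, sign kept]
  = (22 / 277)    [299 ≡ 22 mod 277]
  = -(11 / 277)    [277 ≡ 5 mod 8 ⇒ (2 / 277) = -1]
  = -(277 / 11)    [QR: 277 ≡ 1 mod 4, sign kept]
  = -(2 / 11)    [277 ≡ 2 mod 11]
  = (1 / 11)    [11 ≡ 3 mod 8 ⇒ (2 / 11) = -1]
  = 1    [(1 / 11) = 1]

1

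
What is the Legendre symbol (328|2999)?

(328|2999)
  = (41|2999)    [2999 ≡ 7 mod 8 ⇒ (2|2999)^3 = +1]
  = (2999|41)    [QR: 41 ≡ 1 mod 4, sign kept]
  = (6|41)    [2999 ≡ 6 mod 41]
  = (3|41)    [41 ≡ 1 mod 8 ⇒ (2|41) = +1]
  = (41|3)    [QR: 41 ≡ 1 mod 4, sign kept]
  = (2|3)    [41 ≡ 2 mod 3]
  = -(1|3)    [3 ≡ 3 mod 8 ⇒ (2|3) = -1]
  = -1    [(1|3) = 1]

-1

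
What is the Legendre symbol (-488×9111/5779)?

By multiplicativity, (-488·9111/5779) = (-488/5779)·(9111/5779).
First factor (-488/5779):
(-488/5779)
  = -(488/5779)    [5779 ≡ 3 mod 4 ⇒ (-1/5779) = -1]
  = (61/5779)    [5779 ≡ 3 mod 8 ⇒ (2/5779)^3 = -1]
  = (5779/61)    [QR: 61 ≡ 1 mod 4, sign kept]
  = (45/61)    [5779 ≡ 45 mod 61]
  = (61/45)    [QR: 45 ≡ 1 mod 4, sign kept]
  = (16/45)    [61 ≡ 16 mod 45]
  = (1/45)    [45 ≡ 5 mod 8 ⇒ (2/45)^4 = +1]
  = 1    [(1/45) = 1]
Second factor (9111/5779):
(9111/5779)
  = (3332/5779)    [9111 ≡ 3332 mod 5779]
  = (833/5779)    [5779 ≡ 3 mod 8 ⇒ (2/5779)^2 = +1]
  = (5779/833)    [QR: 833 ≡ 1 mod 4, sign kept]
  = (781/833)    [5779 ≡ 781 mod 833]
  = (833/781)    [QR: 781 ≡ 1 mod 4, sign kept]
  = (52/781)    [833 ≡ 52 mod 781]
  = (13/781)    [781 ≡ 5 mod 8 ⇒ (2/781)^2 = +1]
  = (781/13)    [QR: 13 ≡ 1 mod 4, sign kept]
  = (1/13)    [781 ≡ 1 mod 13]
  = 1    [(1/13) = 1]
Product: (1)·(1) = 1.

1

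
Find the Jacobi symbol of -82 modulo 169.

(-82/169)
  = (87/169)    [-82 ≡ 87 mod 169]
  = (169/87)    [QR: 169 ≡ 1 mod 4, sign kept]
  = (82/87)    [169 ≡ 82 mod 87]
  = (41/87)    [87 ≡ 7 mod 8 ⇒ (2/87) = +1]
  = (87/41)    [QR: 41 ≡ 1 mod 4, sign kept]
  = (5/41)    [87 ≡ 5 mod 41]
  = (41/5)    [QR: 5 ≡ 1 mod 4, sign kept]
  = (1/5)    [41 ≡ 1 mod 5]
  = 1    [(1/5) = 1]

1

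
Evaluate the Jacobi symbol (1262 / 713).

Reduce the numerator: 1262 ≡ 549 (mod 713), so (1262 / 713) = (549 / 713).
549 ≡ 1 (mod 4), so quadratic reciprocity gives (549 / 713) = (713 / 549). Reduce: 713 ≡ 164 (mod 549). Now have (164 / 549).
Factor out 2: 164 = 2^2·41. Since 549 ≡ 5 (mod 8), (2 / 549) = -1, and (2 / 549)^2 = +1. Now have (41 / 549).
41 ≡ 1 (mod 4), so quadratic reciprocity gives (41 / 549) = (549 / 41). Reduce: 549 ≡ 16 (mod 41). Now have (16 / 41).
Factor out 2: 16 = 2^4. Since 41 ≡ 1 (mod 8), (2 / 41) = +1, and (2 / 41)^4 = +1. Now have (1 / 41).
(1 / 41) = 1. Collecting the sign factors: 1.

1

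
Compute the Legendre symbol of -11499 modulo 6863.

Pull out -1: (-11499/6863) = (-1/6863)·(11499/6863). Since 6863 ≡ 3 (mod 4), (-1/6863) = -1. Now have -(11499/6863).
Reduce the numerator: 11499 ≡ 4636 (mod 6863), so (11499/6863) = (4636/6863).
Factor out 2: 4636 = 2^2·1159. Since 6863 ≡ 7 (mod 8), (2/6863) = +1, and (2/6863)^2 = +1. Now have -(1159/6863).
Both 1159 ≡ 3 and 6863 ≡ 3 (mod 4), so reciprocity gives (1159/6863) = -(6863/1159). Reduce: 6863 ≡ 1068 (mod 1159). Now have (1068/1159).
Factor out 2: 1068 = 2^2·267. Since 1159 ≡ 7 (mod 8), (2/1159) = +1, and (2/1159)^2 = +1. Now have (267/1159).
Both 267 ≡ 3 and 1159 ≡ 3 (mod 4), so reciprocity gives (267/1159) = -(1159/267). Reduce: 1159 ≡ 91 (mod 267). Now have -(91/267).
Both 91 ≡ 3 and 267 ≡ 3 (mod 4), so reciprocity gives (91/267) = -(267/91). Reduce: 267 ≡ 85 (mod 91). Now have (85/91).
85 ≡ 1 (mod 4), so quadratic reciprocity gives (85/91) = (91/85). Reduce: 91 ≡ 6 (mod 85). Now have (6/85).
Factor out 2: 6 = 2·3. Since 85 ≡ 5 (mod 8), (2/85) = -1. Now have -(3/85).
85 ≡ 1 (mod 4), so quadratic reciprocity gives (3/85) = (85/3). Reduce: 85 ≡ 1 (mod 3). Now have -(1/3).
(1/3) = 1. Collecting the sign factors: -1.

-1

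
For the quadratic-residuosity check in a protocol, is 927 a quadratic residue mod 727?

yes

(927|727)
  = (200|727)    [927 ≡ 200 mod 727]
  = (25|727)    [727 ≡ 7 mod 8 ⇒ (2|727)^3 = +1]
  = (727|25)    [QR: 25 ≡ 1 mod 4, sign kept]
  = (2|25)    [727 ≡ 2 mod 25]
  = (1|25)    [25 ≡ 1 mod 8 ⇒ (2|25) = +1]
  = 1    [(1|25) = 1]
(927|727) = 1, and 727 is prime, so 927 is a quadratic residue mod 727.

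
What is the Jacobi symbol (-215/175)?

(-215/175)
  = (135/175)    [-215 ≡ 135 mod 175]
  = -(175/135)    [QR: both ≡ 3 mod 4, sign flips]
  = -(40/135)    [175 ≡ 40 mod 135]
  = -(5/135)    [135 ≡ 7 mod 8 ⇒ (2/135)^3 = +1]
  = -(135/5)    [QR: 5 ≡ 1 mod 4, sign kept]
  = -(0/5)    [135 ≡ 0 mod 5]
  = 0    [numerator 0, gcd > 1]

0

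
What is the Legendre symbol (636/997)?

(636/997)
  = (159/997)    [997 ≡ 5 mod 8 ⇒ (2/997)^2 = +1]
  = (997/159)    [QR: 997 ≡ 1 mod 4, sign kept]
  = (43/159)    [997 ≡ 43 mod 159]
  = -(159/43)    [QR: both ≡ 3 mod 4, sign flips]
  = -(30/43)    [159 ≡ 30 mod 43]
  = (15/43)    [43 ≡ 3 mod 8 ⇒ (2/43) = -1]
  = -(43/15)    [QR: both ≡ 3 mod 4, sign flips]
  = -(13/15)    [43 ≡ 13 mod 15]
  = -(15/13)    [QR: 13 ≡ 1 mod 4, sign kept]
  = -(2/13)    [15 ≡ 2 mod 13]
  = (1/13)    [13 ≡ 5 mod 8 ⇒ (2/13) = -1]
  = 1    [(1/13) = 1]

1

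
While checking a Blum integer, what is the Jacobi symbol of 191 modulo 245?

(191/245)
  = (245/191)    [QR: 245 ≡ 1 mod 4, sign kept]
  = (54/191)    [245 ≡ 54 mod 191]
  = (27/191)    [191 ≡ 7 mod 8 ⇒ (2/191) = +1]
  = -(191/27)    [QR: both ≡ 3 mod 4, sign flips]
  = -(2/27)    [191 ≡ 2 mod 27]
  = (1/27)    [27 ≡ 3 mod 8 ⇒ (2/27) = -1]
  = 1    [(1/27) = 1]

1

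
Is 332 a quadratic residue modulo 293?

Reduce the numerator: 332 ≡ 39 (mod 293), so (332/293) = (39/293).
293 ≡ 1 (mod 4), so quadratic reciprocity gives (39/293) = (293/39). Reduce: 293 ≡ 20 (mod 39). Now have (20/39).
Factor out 2: 20 = 2^2·5. Since 39 ≡ 7 (mod 8), (2/39) = +1, and (2/39)^2 = +1. Now have (5/39).
5 ≡ 1 (mod 4), so quadratic reciprocity gives (5/39) = (39/5). Reduce: 39 ≡ 4 (mod 5). Now have (4/5).
Factor out 2: 4 = 2^2. Since 5 ≡ 5 (mod 8), (2/5) = -1, and (2/5)^2 = +1. Now have (1/5).
(1/5) = 1. Collecting the sign factors: 1.
(332/293) = 1, and 293 is prime, so 332 is a quadratic residue mod 293.

yes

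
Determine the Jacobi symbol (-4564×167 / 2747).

By multiplicativity, (-4564·167 / 2747) = (-4564 / 2747)·(167 / 2747).
First factor (-4564 / 2747):
Reduce the numerator: -4564 ≡ 930 (mod 2747), so (-4564 / 2747) = (930 / 2747).
Factor out 2: 930 = 2·465. Since 2747 ≡ 3 (mod 8), (2 / 2747) = -1. Now have -(465 / 2747).
465 ≡ 1 (mod 4), so quadratic reciprocity gives (465 / 2747) = (2747 / 465). Reduce: 2747 ≡ 422 (mod 465). Now have -(422 / 465).
Factor out 2: 422 = 2·211. Since 465 ≡ 1 (mod 8), (2 / 465) = +1. Now have -(211 / 465).
465 ≡ 1 (mod 4), so quadratic reciprocity gives (211 / 465) = (465 / 211). Reduce: 465 ≡ 43 (mod 211). Now have -(43 / 211).
Both 43 ≡ 3 and 211 ≡ 3 (mod 4), so reciprocity gives (43 / 211) = -(211 / 43). Reduce: 211 ≡ 39 (mod 43). Now have (39 / 43).
Both 39 ≡ 3 and 43 ≡ 3 (mod 4), so reciprocity gives (39 / 43) = -(43 / 39). Reduce: 43 ≡ 4 (mod 39). Now have -(4 / 39).
Factor out 2: 4 = 2^2. Since 39 ≡ 7 (mod 8), (2 / 39) = +1, and (2 / 39)^2 = +1. Now have -(1 / 39).
(1 / 39) = 1. Collecting the sign factors: -1.
Second factor (167 / 2747):
Both 167 ≡ 3 and 2747 ≡ 3 (mod 4), so reciprocity gives (167 / 2747) = -(2747 / 167). Reduce: 2747 ≡ 75 (mod 167). Now have -(75 / 167).
Both 75 ≡ 3 and 167 ≡ 3 (mod 4), so reciprocity gives (75 / 167) = -(167 / 75). Reduce: 167 ≡ 17 (mod 75). Now have (17 / 75).
17 ≡ 1 (mod 4), so quadratic reciprocity gives (17 / 75) = (75 / 17). Reduce: 75 ≡ 7 (mod 17). Now have (7 / 17).
17 ≡ 1 (mod 4), so quadratic reciprocity gives (7 / 17) = (17 / 7). Reduce: 17 ≡ 3 (mod 7). Now have (3 / 7).
Both 3 ≡ 3 and 7 ≡ 3 (mod 4), so reciprocity gives (3 / 7) = -(7 / 3). Reduce: 7 ≡ 1 (mod 3). Now have -(1 / 3).
(1 / 3) = 1. Collecting the sign factors: -1.
Product: (-1)·(-1) = 1.

1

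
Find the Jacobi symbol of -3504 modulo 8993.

(-3504|8993)
  = (5489|8993)    [-3504 ≡ 5489 mod 8993]
  = (8993|5489)    [QR: 5489 ≡ 1 mod 4, sign kept]
  = (3504|5489)    [8993 ≡ 3504 mod 5489]
  = (219|5489)    [5489 ≡ 1 mod 8 ⇒ (2|5489)^4 = +1]
  = (5489|219)    [QR: 5489 ≡ 1 mod 4, sign kept]
  = (14|219)    [5489 ≡ 14 mod 219]
  = -(7|219)    [219 ≡ 3 mod 8 ⇒ (2|219) = -1]
  = (219|7)    [QR: both ≡ 3 mod 4, sign flips]
  = (2|7)    [219 ≡ 2 mod 7]
  = (1|7)    [7 ≡ 7 mod 8 ⇒ (2|7) = +1]
  = 1    [(1|7) = 1]

1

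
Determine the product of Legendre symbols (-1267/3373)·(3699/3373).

-1

By multiplicativity, (-1267·3699/3373) = (-1267/3373)·(3699/3373).
First factor (-1267/3373):
(-1267/3373)
  = (2106/3373)    [-1267 ≡ 2106 mod 3373]
  = -(1053/3373)    [3373 ≡ 5 mod 8 ⇒ (2/3373) = -1]
  = -(3373/1053)    [QR: 1053 ≡ 1 mod 4, sign kept]
  = -(214/1053)    [3373 ≡ 214 mod 1053]
  = (107/1053)    [1053 ≡ 5 mod 8 ⇒ (2/1053) = -1]
  = (1053/107)    [QR: 1053 ≡ 1 mod 4, sign kept]
  = (90/107)    [1053 ≡ 90 mod 107]
  = -(45/107)    [107 ≡ 3 mod 8 ⇒ (2/107) = -1]
  = -(107/45)    [QR: 45 ≡ 1 mod 4, sign kept]
  = -(17/45)    [107 ≡ 17 mod 45]
  = -(45/17)    [QR: 17 ≡ 1 mod 4, sign kept]
  = -(11/17)    [45 ≡ 11 mod 17]
  = -(17/11)    [QR: 17 ≡ 1 mod 4, sign kept]
  = -(6/11)    [17 ≡ 6 mod 11]
  = (3/11)    [11 ≡ 3 mod 8 ⇒ (2/11) = -1]
  = -(11/3)    [QR: both ≡ 3 mod 4, sign flips]
  = -(2/3)    [11 ≡ 2 mod 3]
  = (1/3)    [3 ≡ 3 mod 8 ⇒ (2/3) = -1]
  = 1    [(1/3) = 1]
Second factor (3699/3373):
(3699/3373)
  = (326/3373)    [3699 ≡ 326 mod 3373]
  = -(163/3373)    [3373 ≡ 5 mod 8 ⇒ (2/3373) = -1]
  = -(3373/163)    [QR: 3373 ≡ 1 mod 4, sign kept]
  = -(113/163)    [3373 ≡ 113 mod 163]
  = -(163/113)    [QR: 113 ≡ 1 mod 4, sign kept]
  = -(50/113)    [163 ≡ 50 mod 113]
  = -(25/113)    [113 ≡ 1 mod 8 ⇒ (2/113) = +1]
  = -(113/25)    [QR: 25 ≡ 1 mod 4, sign kept]
  = -(13/25)    [113 ≡ 13 mod 25]
  = -(25/13)    [QR: 13 ≡ 1 mod 4, sign kept]
  = -(12/13)    [25 ≡ 12 mod 13]
  = -(3/13)    [13 ≡ 5 mod 8 ⇒ (2/13)^2 = +1]
  = -(13/3)    [QR: 13 ≡ 1 mod 4, sign kept]
  = -(1/3)    [13 ≡ 1 mod 3]
  = -1    [(1/3) = 1]
Product: (1)·(-1) = -1.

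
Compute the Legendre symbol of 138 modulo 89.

1

Reduce the numerator: 138 ≡ 49 (mod 89), so (138|89) = (49|89).
49 ≡ 1 (mod 4), so quadratic reciprocity gives (49|89) = (89|49). Reduce: 89 ≡ 40 (mod 49). Now have (40|49).
Factor out 2: 40 = 2^3·5. Since 49 ≡ 1 (mod 8), (2|49) = +1, and (2|49)^3 = +1. Now have (5|49).
5 ≡ 1 (mod 4), so quadratic reciprocity gives (5|49) = (49|5). Reduce: 49 ≡ 4 (mod 5). Now have (4|5).
Factor out 2: 4 = 2^2. Since 5 ≡ 5 (mod 8), (2|5) = -1, and (2|5)^2 = +1. Now have (1|5).
(1|5) = 1. Collecting the sign factors: 1.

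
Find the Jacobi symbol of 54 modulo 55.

-1

(54 / 55)
  = (27 / 55)    [55 ≡ 7 mod 8 ⇒ (2 / 55) = +1]
  = -(55 / 27)    [QR: both ≡ 3 mod 4, sign flips]
  = -(1 / 27)    [55 ≡ 1 mod 27]
  = -1    [(1 / 27) = 1]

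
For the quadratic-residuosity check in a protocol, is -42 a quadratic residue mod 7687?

no

(-42|7687)
  = -(42|7687)    [7687 ≡ 3 mod 4 ⇒ (-1|7687) = -1]
  = -(21|7687)    [7687 ≡ 7 mod 8 ⇒ (2|7687) = +1]
  = -(7687|21)    [QR: 21 ≡ 1 mod 4, sign kept]
  = -(1|21)    [7687 ≡ 1 mod 21]
  = -1    [(1|21) = 1]
The Legendre symbol is -1, so x^2 ≡ -42 (mod 7687) has no solution.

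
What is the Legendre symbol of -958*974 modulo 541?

By multiplicativity, (-958·974/541) = (-958/541)·(974/541).
First factor (-958/541):
Pull out -1: (-958/541) = (-1/541)·(958/541). Since 541 ≡ 1 (mod 4), (-1/541) = +1. Now have (958/541).
Reduce the numerator: 958 ≡ 417 (mod 541), so (958/541) = (417/541).
417 ≡ 1 (mod 4), so quadratic reciprocity gives (417/541) = (541/417). Reduce: 541 ≡ 124 (mod 417). Now have (124/417).
Factor out 2: 124 = 2^2·31. Since 417 ≡ 1 (mod 8), (2/417) = +1, and (2/417)^2 = +1. Now have (31/417).
417 ≡ 1 (mod 4), so quadratic reciprocity gives (31/417) = (417/31). Reduce: 417 ≡ 14 (mod 31). Now have (14/31).
Factor out 2: 14 = 2·7. Since 31 ≡ 7 (mod 8), (2/31) = +1. Now have (7/31).
Both 7 ≡ 3 and 31 ≡ 3 (mod 4), so reciprocity gives (7/31) = -(31/7). Reduce: 31 ≡ 3 (mod 7). Now have -(3/7).
Both 3 ≡ 3 and 7 ≡ 3 (mod 4), so reciprocity gives (3/7) = -(7/3). Reduce: 7 ≡ 1 (mod 3). Now have (1/3).
(1/3) = 1. Collecting the sign factors: 1.
Second factor (974/541):
Reduce the numerator: 974 ≡ 433 (mod 541), so (974/541) = (433/541).
433 ≡ 1 (mod 4), so quadratic reciprocity gives (433/541) = (541/433). Reduce: 541 ≡ 108 (mod 433). Now have (108/433).
Factor out 2: 108 = 2^2·27. Since 433 ≡ 1 (mod 8), (2/433) = +1, and (2/433)^2 = +1. Now have (27/433).
433 ≡ 1 (mod 4), so quadratic reciprocity gives (27/433) = (433/27). Reduce: 433 ≡ 1 (mod 27). Now have (1/27).
(1/27) = 1. Collecting the sign factors: 1.
Product: (1)·(1) = 1.

1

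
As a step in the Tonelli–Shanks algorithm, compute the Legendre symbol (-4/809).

1

Pull out -1: (-4/809) = (-1/809)·(4/809). Since 809 ≡ 1 (mod 4), (-1/809) = +1. Now have (4/809).
Factor out 2: 4 = 2^2. Since 809 ≡ 1 (mod 8), (2/809) = +1, and (2/809)^2 = +1. Now have (1/809).
(1/809) = 1. Collecting the sign factors: 1.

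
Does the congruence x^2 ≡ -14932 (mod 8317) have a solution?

no

Reduce the numerator: -14932 ≡ 1702 (mod 8317), so (-14932/8317) = (1702/8317).
Factor out 2: 1702 = 2·851. Since 8317 ≡ 5 (mod 8), (2/8317) = -1. Now have -(851/8317).
8317 ≡ 1 (mod 4), so quadratic reciprocity gives (851/8317) = (8317/851). Reduce: 8317 ≡ 658 (mod 851). Now have -(658/851).
Factor out 2: 658 = 2·329. Since 851 ≡ 3 (mod 8), (2/851) = -1. Now have (329/851).
329 ≡ 1 (mod 4), so quadratic reciprocity gives (329/851) = (851/329). Reduce: 851 ≡ 193 (mod 329). Now have (193/329).
193 ≡ 1 (mod 4), so quadratic reciprocity gives (193/329) = (329/193). Reduce: 329 ≡ 136 (mod 193). Now have (136/193).
Factor out 2: 136 = 2^3·17. Since 193 ≡ 1 (mod 8), (2/193) = +1, and (2/193)^3 = +1. Now have (17/193).
17 ≡ 1 (mod 4), so quadratic reciprocity gives (17/193) = (193/17). Reduce: 193 ≡ 6 (mod 17). Now have (6/17).
Factor out 2: 6 = 2·3. Since 17 ≡ 1 (mod 8), (2/17) = +1. Now have (3/17).
17 ≡ 1 (mod 4), so quadratic reciprocity gives (3/17) = (17/3). Reduce: 17 ≡ 2 (mod 3). Now have (2/3).
Factor out 2: 2 = 2. Since 3 ≡ 3 (mod 8), (2/3) = -1. Now have -(1/3).
(1/3) = 1. Collecting the sign factors: -1.
The Legendre symbol is -1, so x^2 ≡ -14932 (mod 8317) has no solution.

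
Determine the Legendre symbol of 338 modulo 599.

1

(338/599)
  = (169/599)    [599 ≡ 7 mod 8 ⇒ (2/599) = +1]
  = (599/169)    [QR: 169 ≡ 1 mod 4, sign kept]
  = (92/169)    [599 ≡ 92 mod 169]
  = (23/169)    [169 ≡ 1 mod 8 ⇒ (2/169)^2 = +1]
  = (169/23)    [QR: 169 ≡ 1 mod 4, sign kept]
  = (8/23)    [169 ≡ 8 mod 23]
  = (1/23)    [23 ≡ 7 mod 8 ⇒ (2/23)^3 = +1]
  = 1    [(1/23) = 1]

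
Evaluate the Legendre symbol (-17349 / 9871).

Reduce the numerator: -17349 ≡ 2393 (mod 9871), so (-17349 / 9871) = (2393 / 9871).
2393 ≡ 1 (mod 4), so quadratic reciprocity gives (2393 / 9871) = (9871 / 2393). Reduce: 9871 ≡ 299 (mod 2393). Now have (299 / 2393).
2393 ≡ 1 (mod 4), so quadratic reciprocity gives (299 / 2393) = (2393 / 299). Reduce: 2393 ≡ 1 (mod 299). Now have (1 / 299).
(1 / 299) = 1. Collecting the sign factors: 1.

1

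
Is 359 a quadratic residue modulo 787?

no

Both 359 ≡ 3 and 787 ≡ 3 (mod 4), so reciprocity gives (359/787) = -(787/359). Reduce: 787 ≡ 69 (mod 359). Now have -(69/359).
69 ≡ 1 (mod 4), so quadratic reciprocity gives (69/359) = (359/69). Reduce: 359 ≡ 14 (mod 69). Now have -(14/69).
Factor out 2: 14 = 2·7. Since 69 ≡ 5 (mod 8), (2/69) = -1. Now have (7/69).
69 ≡ 1 (mod 4), so quadratic reciprocity gives (7/69) = (69/7). Reduce: 69 ≡ 6 (mod 7). Now have (6/7).
Factor out 2: 6 = 2·3. Since 7 ≡ 7 (mod 8), (2/7) = +1. Now have (3/7).
Both 3 ≡ 3 and 7 ≡ 3 (mod 4), so reciprocity gives (3/7) = -(7/3). Reduce: 7 ≡ 1 (mod 3). Now have -(1/3).
(1/3) = 1. Collecting the sign factors: -1.
The Legendre symbol is -1, so x^2 ≡ 359 (mod 787) has no solution.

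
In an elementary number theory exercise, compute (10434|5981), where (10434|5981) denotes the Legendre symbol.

-1

Reduce the numerator: 10434 ≡ 4453 (mod 5981), so (10434|5981) = (4453|5981).
4453 ≡ 1 (mod 4), so quadratic reciprocity gives (4453|5981) = (5981|4453). Reduce: 5981 ≡ 1528 (mod 4453). Now have (1528|4453).
Factor out 2: 1528 = 2^3·191. Since 4453 ≡ 5 (mod 8), (2|4453) = -1, and (2|4453)^3 = -1. Now have -(191|4453).
4453 ≡ 1 (mod 4), so quadratic reciprocity gives (191|4453) = (4453|191). Reduce: 4453 ≡ 60 (mod 191). Now have -(60|191).
Factor out 2: 60 = 2^2·15. Since 191 ≡ 7 (mod 8), (2|191) = +1, and (2|191)^2 = +1. Now have -(15|191).
Both 15 ≡ 3 and 191 ≡ 3 (mod 4), so reciprocity gives (15|191) = -(191|15). Reduce: 191 ≡ 11 (mod 15). Now have (11|15).
Both 11 ≡ 3 and 15 ≡ 3 (mod 4), so reciprocity gives (11|15) = -(15|11). Reduce: 15 ≡ 4 (mod 11). Now have -(4|11).
Factor out 2: 4 = 2^2. Since 11 ≡ 3 (mod 8), (2|11) = -1, and (2|11)^2 = +1. Now have -(1|11).
(1|11) = 1. Collecting the sign factors: -1.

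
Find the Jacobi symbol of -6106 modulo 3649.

(-6106/3649)
  = (1192/3649)    [-6106 ≡ 1192 mod 3649]
  = (149/3649)    [3649 ≡ 1 mod 8 ⇒ (2/3649)^3 = +1]
  = (3649/149)    [QR: 149 ≡ 1 mod 4, sign kept]
  = (73/149)    [3649 ≡ 73 mod 149]
  = (149/73)    [QR: 73 ≡ 1 mod 4, sign kept]
  = (3/73)    [149 ≡ 3 mod 73]
  = (73/3)    [QR: 73 ≡ 1 mod 4, sign kept]
  = (1/3)    [73 ≡ 1 mod 3]
  = 1    [(1/3) = 1]

1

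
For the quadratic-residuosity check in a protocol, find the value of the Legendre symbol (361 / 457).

1

361 ≡ 1 (mod 4), so quadratic reciprocity gives (361 / 457) = (457 / 361). Reduce: 457 ≡ 96 (mod 361). Now have (96 / 361).
Factor out 2: 96 = 2^5·3. Since 361 ≡ 1 (mod 8), (2 / 361) = +1, and (2 / 361)^5 = +1. Now have (3 / 361).
361 ≡ 1 (mod 4), so quadratic reciprocity gives (3 / 361) = (361 / 3). Reduce: 361 ≡ 1 (mod 3). Now have (1 / 3).
(1 / 3) = 1. Collecting the sign factors: 1.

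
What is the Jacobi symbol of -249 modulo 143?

(-249|143)
  = (37|143)    [-249 ≡ 37 mod 143]
  = (143|37)    [QR: 37 ≡ 1 mod 4, sign kept]
  = (32|37)    [143 ≡ 32 mod 37]
  = -(1|37)    [37 ≡ 5 mod 8 ⇒ (2|37)^5 = -1]
  = -1    [(1|37) = 1]

-1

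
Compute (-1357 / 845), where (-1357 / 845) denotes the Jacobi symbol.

-1

(-1357 / 845)
  = (333 / 845)    [-1357 ≡ 333 mod 845]
  = (845 / 333)    [QR: 333 ≡ 1 mod 4, sign kept]
  = (179 / 333)    [845 ≡ 179 mod 333]
  = (333 / 179)    [QR: 333 ≡ 1 mod 4, sign kept]
  = (154 / 179)    [333 ≡ 154 mod 179]
  = -(77 / 179)    [179 ≡ 3 mod 8 ⇒ (2 / 179) = -1]
  = -(179 / 77)    [QR: 77 ≡ 1 mod 4, sign kept]
  = -(25 / 77)    [179 ≡ 25 mod 77]
  = -(77 / 25)    [QR: 25 ≡ 1 mod 4, sign kept]
  = -(2 / 25)    [77 ≡ 2 mod 25]
  = -(1 / 25)    [25 ≡ 1 mod 8 ⇒ (2 / 25) = +1]
  = -1    [(1 / 25) = 1]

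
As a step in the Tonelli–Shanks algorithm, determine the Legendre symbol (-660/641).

-1

Pull out -1: (-660/641) = (-1/641)·(660/641). Since 641 ≡ 1 (mod 4), (-1/641) = +1. Now have (660/641).
Reduce the numerator: 660 ≡ 19 (mod 641), so (660/641) = (19/641).
641 ≡ 1 (mod 4), so quadratic reciprocity gives (19/641) = (641/19). Reduce: 641 ≡ 14 (mod 19). Now have (14/19).
Factor out 2: 14 = 2·7. Since 19 ≡ 3 (mod 8), (2/19) = -1. Now have -(7/19).
Both 7 ≡ 3 and 19 ≡ 3 (mod 4), so reciprocity gives (7/19) = -(19/7). Reduce: 19 ≡ 5 (mod 7). Now have (5/7).
5 ≡ 1 (mod 4), so quadratic reciprocity gives (5/7) = (7/5). Reduce: 7 ≡ 2 (mod 5). Now have (2/5).
Factor out 2: 2 = 2. Since 5 ≡ 5 (mod 8), (2/5) = -1. Now have -(1/5).
(1/5) = 1. Collecting the sign factors: -1.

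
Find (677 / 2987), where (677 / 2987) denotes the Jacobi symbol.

-1

677 ≡ 1 (mod 4), so quadratic reciprocity gives (677 / 2987) = (2987 / 677). Reduce: 2987 ≡ 279 (mod 677). Now have (279 / 677).
677 ≡ 1 (mod 4), so quadratic reciprocity gives (279 / 677) = (677 / 279). Reduce: 677 ≡ 119 (mod 279). Now have (119 / 279).
Both 119 ≡ 3 and 279 ≡ 3 (mod 4), so reciprocity gives (119 / 279) = -(279 / 119). Reduce: 279 ≡ 41 (mod 119). Now have -(41 / 119).
41 ≡ 1 (mod 4), so quadratic reciprocity gives (41 / 119) = (119 / 41). Reduce: 119 ≡ 37 (mod 41). Now have -(37 / 41).
37 ≡ 1 (mod 4), so quadratic reciprocity gives (37 / 41) = (41 / 37). Reduce: 41 ≡ 4 (mod 37). Now have -(4 / 37).
Factor out 2: 4 = 2^2. Since 37 ≡ 5 (mod 8), (2 / 37) = -1, and (2 / 37)^2 = +1. Now have -(1 / 37).
(1 / 37) = 1. Collecting the sign factors: -1.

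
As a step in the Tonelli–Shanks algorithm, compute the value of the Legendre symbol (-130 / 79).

Reduce the numerator: -130 ≡ 28 (mod 79), so (-130 / 79) = (28 / 79).
Factor out 2: 28 = 2^2·7. Since 79 ≡ 7 (mod 8), (2 / 79) = +1, and (2 / 79)^2 = +1. Now have (7 / 79).
Both 7 ≡ 3 and 79 ≡ 3 (mod 4), so reciprocity gives (7 / 79) = -(79 / 7). Reduce: 79 ≡ 2 (mod 7). Now have -(2 / 7).
Factor out 2: 2 = 2. Since 7 ≡ 7 (mod 8), (2 / 7) = +1. Now have -(1 / 7).
(1 / 7) = 1. Collecting the sign factors: -1.

-1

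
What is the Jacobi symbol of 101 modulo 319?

(101 / 319)
  = (319 / 101)    [QR: 101 ≡ 1 mod 4, sign kept]
  = (16 / 101)    [319 ≡ 16 mod 101]
  = (1 / 101)    [101 ≡ 5 mod 8 ⇒ (2 / 101)^4 = +1]
  = 1    [(1 / 101) = 1]

1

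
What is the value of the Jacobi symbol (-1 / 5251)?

(-1 / 5251)
  = (5250 / 5251)    [-1 ≡ 5250 mod 5251]
  = -(2625 / 5251)    [5251 ≡ 3 mod 8 ⇒ (2 / 5251) = -1]
  = -(5251 / 2625)    [QR: 2625 ≡ 1 mod 4, sign kept]
  = -(1 / 2625)    [5251 ≡ 1 mod 2625]
  = -1    [(1 / 2625) = 1]

-1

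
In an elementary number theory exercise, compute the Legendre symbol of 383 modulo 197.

-1

(383/197)
  = (186/197)    [383 ≡ 186 mod 197]
  = -(93/197)    [197 ≡ 5 mod 8 ⇒ (2/197) = -1]
  = -(197/93)    [QR: 93 ≡ 1 mod 4, sign kept]
  = -(11/93)    [197 ≡ 11 mod 93]
  = -(93/11)    [QR: 93 ≡ 1 mod 4, sign kept]
  = -(5/11)    [93 ≡ 5 mod 11]
  = -(11/5)    [QR: 5 ≡ 1 mod 4, sign kept]
  = -(1/5)    [11 ≡ 1 mod 5]
  = -1    [(1/5) = 1]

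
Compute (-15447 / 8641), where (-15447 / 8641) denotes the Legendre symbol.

1

(-15447 / 8641)
  = (15447 / 8641)    [8641 ≡ 1 mod 4 ⇒ (-1 / 8641) = +1]
  = (6806 / 8641)    [15447 ≡ 6806 mod 8641]
  = (3403 / 8641)    [8641 ≡ 1 mod 8 ⇒ (2 / 8641) = +1]
  = (8641 / 3403)    [QR: 8641 ≡ 1 mod 4, sign kept]
  = (1835 / 3403)    [8641 ≡ 1835 mod 3403]
  = -(3403 / 1835)    [QR: both ≡ 3 mod 4, sign flips]
  = -(1568 / 1835)    [3403 ≡ 1568 mod 1835]
  = (49 / 1835)    [1835 ≡ 3 mod 8 ⇒ (2 / 1835)^5 = -1]
  = (1835 / 49)    [QR: 49 ≡ 1 mod 4, sign kept]
  = (22 / 49)    [1835 ≡ 22 mod 49]
  = (11 / 49)    [49 ≡ 1 mod 8 ⇒ (2 / 49) = +1]
  = (49 / 11)    [QR: 49 ≡ 1 mod 4, sign kept]
  = (5 / 11)    [49 ≡ 5 mod 11]
  = (11 / 5)    [QR: 5 ≡ 1 mod 4, sign kept]
  = (1 / 5)    [11 ≡ 1 mod 5]
  = 1    [(1 / 5) = 1]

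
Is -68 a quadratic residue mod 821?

Reduce the numerator: -68 ≡ 753 (mod 821), so (-68|821) = (753|821).
753 ≡ 1 (mod 4), so quadratic reciprocity gives (753|821) = (821|753). Reduce: 821 ≡ 68 (mod 753). Now have (68|753).
Factor out 2: 68 = 2^2·17. Since 753 ≡ 1 (mod 8), (2|753) = +1, and (2|753)^2 = +1. Now have (17|753).
17 ≡ 1 (mod 4), so quadratic reciprocity gives (17|753) = (753|17). Reduce: 753 ≡ 5 (mod 17). Now have (5|17).
5 ≡ 1 (mod 4), so quadratic reciprocity gives (5|17) = (17|5). Reduce: 17 ≡ 2 (mod 5). Now have (2|5).
Factor out 2: 2 = 2. Since 5 ≡ 5 (mod 8), (2|5) = -1. Now have -(1|5).
(1|5) = 1. Collecting the sign factors: -1.
(-68|821) = -1, and 821 is prime, so -68 is not a quadratic residue mod 821.

no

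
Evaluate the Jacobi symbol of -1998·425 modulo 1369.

0

By multiplicativity, (-1998·425/1369) = (-1998/1369)·(425/1369).
First factor (-1998/1369):
Pull out -1: (-1998/1369) = (-1/1369)·(1998/1369). Since 1369 ≡ 1 (mod 4), (-1/1369) = +1. Now have (1998/1369).
Reduce the numerator: 1998 ≡ 629 (mod 1369), so (1998/1369) = (629/1369).
629 ≡ 1 (mod 4), so quadratic reciprocity gives (629/1369) = (1369/629). Reduce: 1369 ≡ 111 (mod 629). Now have (111/629).
629 ≡ 1 (mod 4), so quadratic reciprocity gives (111/629) = (629/111). Reduce: 629 ≡ 74 (mod 111). Now have (74/111).
Factor out 2: 74 = 2·37. Since 111 ≡ 7 (mod 8), (2/111) = +1. Now have (37/111).
37 ≡ 1 (mod 4), so quadratic reciprocity gives (37/111) = (111/37). Reduce: 111 ≡ 0 (mod 37). Now have (0/37).
The numerator is now 0 with denominator 37 > 1: the symbol is 0.
Second factor (425/1369):
425 ≡ 1 (mod 4), so quadratic reciprocity gives (425/1369) = (1369/425). Reduce: 1369 ≡ 94 (mod 425). Now have (94/425).
Factor out 2: 94 = 2·47. Since 425 ≡ 1 (mod 8), (2/425) = +1. Now have (47/425).
425 ≡ 1 (mod 4), so quadratic reciprocity gives (47/425) = (425/47). Reduce: 425 ≡ 2 (mod 47). Now have (2/47).
Factor out 2: 2 = 2. Since 47 ≡ 7 (mod 8), (2/47) = +1. Now have (1/47).
(1/47) = 1. Collecting the sign factors: 1.
Product: (0)·(1) = 0.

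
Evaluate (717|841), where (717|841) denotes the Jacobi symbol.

717 ≡ 1 (mod 4), so quadratic reciprocity gives (717|841) = (841|717). Reduce: 841 ≡ 124 (mod 717). Now have (124|717).
Factor out 2: 124 = 2^2·31. Since 717 ≡ 5 (mod 8), (2|717) = -1, and (2|717)^2 = +1. Now have (31|717).
717 ≡ 1 (mod 4), so quadratic reciprocity gives (31|717) = (717|31). Reduce: 717 ≡ 4 (mod 31). Now have (4|31).
Factor out 2: 4 = 2^2. Since 31 ≡ 7 (mod 8), (2|31) = +1, and (2|31)^2 = +1. Now have (1|31).
(1|31) = 1. Collecting the sign factors: 1.

1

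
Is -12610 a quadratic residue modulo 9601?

Pull out -1: (-12610/9601) = (-1/9601)·(12610/9601). Since 9601 ≡ 1 (mod 4), (-1/9601) = +1. Now have (12610/9601).
Reduce the numerator: 12610 ≡ 3009 (mod 9601), so (12610/9601) = (3009/9601).
3009 ≡ 1 (mod 4), so quadratic reciprocity gives (3009/9601) = (9601/3009). Reduce: 9601 ≡ 574 (mod 3009). Now have (574/3009).
Factor out 2: 574 = 2·287. Since 3009 ≡ 1 (mod 8), (2/3009) = +1. Now have (287/3009).
3009 ≡ 1 (mod 4), so quadratic reciprocity gives (287/3009) = (3009/287). Reduce: 3009 ≡ 139 (mod 287). Now have (139/287).
Both 139 ≡ 3 and 287 ≡ 3 (mod 4), so reciprocity gives (139/287) = -(287/139). Reduce: 287 ≡ 9 (mod 139). Now have -(9/139).
9 ≡ 1 (mod 4), so quadratic reciprocity gives (9/139) = (139/9). Reduce: 139 ≡ 4 (mod 9). Now have -(4/9).
Factor out 2: 4 = 2^2. Since 9 ≡ 1 (mod 8), (2/9) = +1, and (2/9)^2 = +1. Now have -(1/9).
(1/9) = 1. Collecting the sign factors: -1.
(-12610/9601) = -1, and 9601 is prime, so -12610 is not a quadratic residue mod 9601.

no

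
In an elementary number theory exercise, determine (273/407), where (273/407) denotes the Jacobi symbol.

273 ≡ 1 (mod 4), so quadratic reciprocity gives (273/407) = (407/273). Reduce: 407 ≡ 134 (mod 273). Now have (134/273).
Factor out 2: 134 = 2·67. Since 273 ≡ 1 (mod 8), (2/273) = +1. Now have (67/273).
273 ≡ 1 (mod 4), so quadratic reciprocity gives (67/273) = (273/67). Reduce: 273 ≡ 5 (mod 67). Now have (5/67).
5 ≡ 1 (mod 4), so quadratic reciprocity gives (5/67) = (67/5). Reduce: 67 ≡ 2 (mod 5). Now have (2/5).
Factor out 2: 2 = 2. Since 5 ≡ 5 (mod 8), (2/5) = -1. Now have -(1/5).
(1/5) = 1. Collecting the sign factors: -1.

-1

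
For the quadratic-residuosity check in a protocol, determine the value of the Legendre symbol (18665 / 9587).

(18665 / 9587)
  = (9078 / 9587)    [18665 ≡ 9078 mod 9587]
  = -(4539 / 9587)    [9587 ≡ 3 mod 8 ⇒ (2 / 9587) = -1]
  = (9587 / 4539)    [QR: both ≡ 3 mod 4, sign flips]
  = (509 / 4539)    [9587 ≡ 509 mod 4539]
  = (4539 / 509)    [QR: 509 ≡ 1 mod 4, sign kept]
  = (467 / 509)    [4539 ≡ 467 mod 509]
  = (509 / 467)    [QR: 509 ≡ 1 mod 4, sign kept]
  = (42 / 467)    [509 ≡ 42 mod 467]
  = -(21 / 467)    [467 ≡ 3 mod 8 ⇒ (2 / 467) = -1]
  = -(467 / 21)    [QR: 21 ≡ 1 mod 4, sign kept]
  = -(5 / 21)    [467 ≡ 5 mod 21]
  = -(21 / 5)    [QR: 5 ≡ 1 mod 4, sign kept]
  = -(1 / 5)    [21 ≡ 1 mod 5]
  = -1    [(1 / 5) = 1]

-1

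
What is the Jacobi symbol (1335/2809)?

1

(1335/2809)
  = (2809/1335)    [QR: 2809 ≡ 1 mod 4, sign kept]
  = (139/1335)    [2809 ≡ 139 mod 1335]
  = -(1335/139)    [QR: both ≡ 3 mod 4, sign flips]
  = -(84/139)    [1335 ≡ 84 mod 139]
  = -(21/139)    [139 ≡ 3 mod 8 ⇒ (2/139)^2 = +1]
  = -(139/21)    [QR: 21 ≡ 1 mod 4, sign kept]
  = -(13/21)    [139 ≡ 13 mod 21]
  = -(21/13)    [QR: 13 ≡ 1 mod 4, sign kept]
  = -(8/13)    [21 ≡ 8 mod 13]
  = (1/13)    [13 ≡ 5 mod 8 ⇒ (2/13)^3 = -1]
  = 1    [(1/13) = 1]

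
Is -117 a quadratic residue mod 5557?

no

Reduce the numerator: -117 ≡ 5440 (mod 5557), so (-117/5557) = (5440/5557).
Factor out 2: 5440 = 2^6·85. Since 5557 ≡ 5 (mod 8), (2/5557) = -1, and (2/5557)^6 = +1. Now have (85/5557).
85 ≡ 1 (mod 4), so quadratic reciprocity gives (85/5557) = (5557/85). Reduce: 5557 ≡ 32 (mod 85). Now have (32/85).
Factor out 2: 32 = 2^5. Since 85 ≡ 5 (mod 8), (2/85) = -1, and (2/85)^5 = -1. Now have -(1/85).
(1/85) = 1. Collecting the sign factors: -1.
(-117/5557) = -1, and 5557 is prime, so -117 is not a quadratic residue mod 5557.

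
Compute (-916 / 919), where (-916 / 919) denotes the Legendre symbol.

(-916 / 919)
  = (3 / 919)    [-916 ≡ 3 mod 919]
  = -(919 / 3)    [QR: both ≡ 3 mod 4, sign flips]
  = -(1 / 3)    [919 ≡ 1 mod 3]
  = -1    [(1 / 3) = 1]

-1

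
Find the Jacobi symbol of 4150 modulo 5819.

(4150/5819)
  = -(2075/5819)    [5819 ≡ 3 mod 8 ⇒ (2/5819) = -1]
  = (5819/2075)    [QR: both ≡ 3 mod 4, sign flips]
  = (1669/2075)    [5819 ≡ 1669 mod 2075]
  = (2075/1669)    [QR: 1669 ≡ 1 mod 4, sign kept]
  = (406/1669)    [2075 ≡ 406 mod 1669]
  = -(203/1669)    [1669 ≡ 5 mod 8 ⇒ (2/1669) = -1]
  = -(1669/203)    [QR: 1669 ≡ 1 mod 4, sign kept]
  = -(45/203)    [1669 ≡ 45 mod 203]
  = -(203/45)    [QR: 45 ≡ 1 mod 4, sign kept]
  = -(23/45)    [203 ≡ 23 mod 45]
  = -(45/23)    [QR: 45 ≡ 1 mod 4, sign kept]
  = -(22/23)    [45 ≡ 22 mod 23]
  = -(11/23)    [23 ≡ 7 mod 8 ⇒ (2/23) = +1]
  = (23/11)    [QR: both ≡ 3 mod 4, sign flips]
  = (1/11)    [23 ≡ 1 mod 11]
  = 1    [(1/11) = 1]

1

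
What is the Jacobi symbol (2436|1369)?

1

Reduce the numerator: 2436 ≡ 1067 (mod 1369), so (2436|1369) = (1067|1369).
1369 ≡ 1 (mod 4), so quadratic reciprocity gives (1067|1369) = (1369|1067). Reduce: 1369 ≡ 302 (mod 1067). Now have (302|1067).
Factor out 2: 302 = 2·151. Since 1067 ≡ 3 (mod 8), (2|1067) = -1. Now have -(151|1067).
Both 151 ≡ 3 and 1067 ≡ 3 (mod 4), so reciprocity gives (151|1067) = -(1067|151). Reduce: 1067 ≡ 10 (mod 151). Now have (10|151).
Factor out 2: 10 = 2·5. Since 151 ≡ 7 (mod 8), (2|151) = +1. Now have (5|151).
5 ≡ 1 (mod 4), so quadratic reciprocity gives (5|151) = (151|5). Reduce: 151 ≡ 1 (mod 5). Now have (1|5).
(1|5) = 1. Collecting the sign factors: 1.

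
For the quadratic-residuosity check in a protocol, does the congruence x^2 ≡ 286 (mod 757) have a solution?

no

Factor out 2: 286 = 2·143. Since 757 ≡ 5 (mod 8), (2/757) = -1. Now have -(143/757).
757 ≡ 1 (mod 4), so quadratic reciprocity gives (143/757) = (757/143). Reduce: 757 ≡ 42 (mod 143). Now have -(42/143).
Factor out 2: 42 = 2·21. Since 143 ≡ 7 (mod 8), (2/143) = +1. Now have -(21/143).
21 ≡ 1 (mod 4), so quadratic reciprocity gives (21/143) = (143/21). Reduce: 143 ≡ 17 (mod 21). Now have -(17/21).
17 ≡ 1 (mod 4), so quadratic reciprocity gives (17/21) = (21/17). Reduce: 21 ≡ 4 (mod 17). Now have -(4/17).
Factor out 2: 4 = 2^2. Since 17 ≡ 1 (mod 8), (2/17) = +1, and (2/17)^2 = +1. Now have -(1/17).
(1/17) = 1. Collecting the sign factors: -1.
(286/757) = -1, and 757 is prime, so 286 is not a quadratic residue mod 757.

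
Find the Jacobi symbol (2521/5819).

-1

(2521/5819)
  = (5819/2521)    [QR: 2521 ≡ 1 mod 4, sign kept]
  = (777/2521)    [5819 ≡ 777 mod 2521]
  = (2521/777)    [QR: 777 ≡ 1 mod 4, sign kept]
  = (190/777)    [2521 ≡ 190 mod 777]
  = (95/777)    [777 ≡ 1 mod 8 ⇒ (2/777) = +1]
  = (777/95)    [QR: 777 ≡ 1 mod 4, sign kept]
  = (17/95)    [777 ≡ 17 mod 95]
  = (95/17)    [QR: 17 ≡ 1 mod 4, sign kept]
  = (10/17)    [95 ≡ 10 mod 17]
  = (5/17)    [17 ≡ 1 mod 8 ⇒ (2/17) = +1]
  = (17/5)    [QR: 5 ≡ 1 mod 4, sign kept]
  = (2/5)    [17 ≡ 2 mod 5]
  = -(1/5)    [5 ≡ 5 mod 8 ⇒ (2/5) = -1]
  = -1    [(1/5) = 1]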